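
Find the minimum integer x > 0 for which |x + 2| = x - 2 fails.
Testing positive integers:
x = 1: LHS = |1 + 2| = |3| = 3, RHS = 1 - 2 = -1; 3 = -1 — FAILS  ← smallest positive counterexample

Answer: x = 1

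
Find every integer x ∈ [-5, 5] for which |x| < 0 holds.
An absolute value is never negative, so the left side is ≥ 0 for every x, while the right side is 0. Tightest case in [-5, 5] is x = 0:
x = 0: LHS = |0| = 0; 0 < 0 — FAILS
Hence LHS − RHS is never negative, i.e. LHS ≥ RHS throughout, so the claimed relation (<) fails for every integer in [-5, 5].

Answer: None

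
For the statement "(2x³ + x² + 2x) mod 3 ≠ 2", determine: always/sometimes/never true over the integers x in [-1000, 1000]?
Holds at x = 0: LHS = (2·0³ + 0² + 2·0) mod 3 = 0 mod 3 = 0; 0 ≠ 2 — holds
Fails at x = 1: LHS = (2·1³ + 1² + 2·1) mod 3 = 5 mod 3 = 2; 2 ≠ 2 — FAILS
It is satisfied by some integers in the range but not all.

Answer: Sometimes true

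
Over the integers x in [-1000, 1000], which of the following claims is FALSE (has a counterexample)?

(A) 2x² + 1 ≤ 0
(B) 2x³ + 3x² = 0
(A) x = 0: LHS = 2·0² + 1 = 1; 1 ≤ 0 — FAILS
(B) x = 1: LHS = 2·1³ + 3·1² = 5; 5 = 0 — FAILS

Answer: Both A and B are false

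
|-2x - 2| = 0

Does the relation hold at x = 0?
x = 0: LHS = |-2·0 - 2| = |-2| = 2; 2 = 0 — FAILS

The relation fails at x = 0, so x = 0 is a counterexample.

Answer: No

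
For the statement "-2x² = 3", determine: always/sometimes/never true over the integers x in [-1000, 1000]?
Over all integers in [-1000, 1000], LHS − RHS is always negative; it is closest to 0 at x = 0, where it equals -3:
x = 0: LHS = -2·0² = 0; 0 = 3 — FAILS
At the ends of the range:
x = -1000: LHS = -2·(-1000)² = -2000000; -2000000 = 3 — FAILS
x = 1000: LHS = -2·1000² = -2000000; -2000000 = 3 — FAILS
Hence LHS − RHS is never 0, i.e. the two sides are never equal, so the claimed relation (=) fails for every integer in [-1000, 1000].

No integer in the range satisfies it.

Answer: Never true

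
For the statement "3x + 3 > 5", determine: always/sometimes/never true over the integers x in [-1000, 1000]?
Holds at x = 1: LHS = 3·1 + 3 = 6; 6 > 5 — holds
Fails at x = 0: LHS = 3·0 + 3 = 3; 3 > 5 — FAILS
It is satisfied by some integers in the range but not all.

Answer: Sometimes true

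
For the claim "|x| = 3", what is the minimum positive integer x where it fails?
Testing positive integers:
x = 1: LHS = |1| = 1; 1 = 3 — FAILS  ← smallest positive counterexample

Answer: x = 1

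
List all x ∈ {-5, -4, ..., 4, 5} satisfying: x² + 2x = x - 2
Over all integers in [-5, 5], LHS − RHS is always positive; it is smallest at x = 0, where it equals 2:
x = 0: LHS = 0² + 2·0 = 0, RHS = 0 - 2 = -2; 0 = -2 — FAILS
At the ends of the range:
x = -5: LHS = (-5)² + 2·(-5) = 15, RHS = (-5) - 2 = -7; 15 = -7 — FAILS
x = 5: LHS = 5² + 2·5 = 35, RHS = 5 - 2 = 3; 35 = 3 — FAILS
Hence LHS − RHS is never 0, i.e. the two sides are never equal, so the claimed relation (=) fails for every integer in [-5, 5].

Answer: None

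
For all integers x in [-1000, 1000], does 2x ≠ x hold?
The claim fails at x = 0:
x = 0: LHS = 2·0 = 0; 0 ≠ 0 — FAILS

Because a single integer refutes it, the statement is false.

Answer: False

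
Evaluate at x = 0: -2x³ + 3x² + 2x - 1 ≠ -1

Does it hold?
x = 0: LHS = -2·0³ + 3·0² + 2·0 - 1 = -1; -1 ≠ -1 — FAILS

The relation fails at x = 0, so x = 0 is a counterexample.

Answer: No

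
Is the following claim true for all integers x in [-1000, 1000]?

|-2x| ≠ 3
Track d = LHS − RHS over the integers in [-1000, 1000]. Equality would need d = 0, but d changes sign only between consecutive integers, jumping over 0:
x = -2: LHS = |-2·(-2)| = |4| = 4; 4 ≠ 3 — holds  (d = 1)
x = -1: LHS = |-2·(-1)| = |2| = 2; 2 ≠ 3 — holds  (d = -1)
x = 1: LHS = |-2·1| = |-2| = 2; 2 ≠ 3 — holds  (d = -1)
x = 2: LHS = |-2·2| = |-4| = 4; 4 ≠ 3 — holds  (d = 1)
Away from these crossings d keeps a constant sign, and checking every integer in [-1000, 1000] confirms d ≠ 0 throughout. Hence the two sides are never equal, so the relation holds for every integer in [-1000, 1000].

No counterexample exists.

Answer: True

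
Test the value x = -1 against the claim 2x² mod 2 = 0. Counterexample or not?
Substitute x = -1 into the relation:
x = -1: LHS = (2·(-1)²) mod 2 = 2 mod 2 = 0; 0 = 0 — holds

The relation holds at x = -1, so it is not a counterexample.

Answer: No, x = -1 is not a counterexample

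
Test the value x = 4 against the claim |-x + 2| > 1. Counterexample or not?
Substitute x = 4 into the relation:
x = 4: LHS = |-4 + 2| = |-2| = 2; 2 > 1 — holds

The claim holds here, so x = 4 is not a counterexample. (A counterexample exists elsewhere, e.g. x = 1.)

Answer: No, x = 4 is not a counterexample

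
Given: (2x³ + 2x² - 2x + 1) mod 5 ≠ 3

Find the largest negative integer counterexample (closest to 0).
Testing negative integers from -1 downward:
x = -1: LHS = (2·(-1)³ + 2·(-1)² - 2·(-1) + 1) mod 5 = 3 mod 5 = 3; 3 ≠ 3 — FAILS  ← closest negative counterexample to 0

Answer: x = -1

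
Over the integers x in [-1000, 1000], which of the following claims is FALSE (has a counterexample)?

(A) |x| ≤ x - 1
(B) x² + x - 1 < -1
(A) x = 0: LHS = |0| = 0, RHS = 0 - 1 = -1; 0 ≤ -1 — FAILS
(B) x = 0: LHS = 0² + 0 - 1 = -1; -1 < -1 — FAILS

Answer: Both A and B are false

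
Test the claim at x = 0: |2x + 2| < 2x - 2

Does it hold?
x = 0: LHS = |2·0 + 2| = |2| = 2, RHS = 2·0 - 2 = -2; 2 < -2 — FAILS

The relation fails at x = 0, so x = 0 is a counterexample.

Answer: No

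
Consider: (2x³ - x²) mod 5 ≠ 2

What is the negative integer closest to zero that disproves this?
Testing negative integers from -1 downward:
x = -1: LHS = (2·(-1)³ - (-1)²) mod 5 = (-3) mod 5 = 2; 2 ≠ 2 — FAILS  ← closest negative counterexample to 0

Answer: x = -1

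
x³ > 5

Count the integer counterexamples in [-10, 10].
Counterexamples in [-10, 10]: {-10, -9, -8, -7, -6, -5, -4, -3, -2, -1, 0, 1}.

Counting them gives 12 values.

Answer: 12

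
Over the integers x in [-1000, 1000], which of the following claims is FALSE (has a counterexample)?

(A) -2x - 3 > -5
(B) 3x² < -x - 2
(A) x = 1: LHS = -2·1 - 3 = -5; -5 > -5 — FAILS
(B) x = 0: LHS = 3·0² = 0, RHS = -0 - 2 = -2; 0 < -2 — FAILS

Answer: Both A and B are false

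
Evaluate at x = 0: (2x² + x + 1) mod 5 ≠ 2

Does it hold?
x = 0: LHS = (2·0² + 0 + 1) mod 5 = 1 mod 5 = 1; 1 ≠ 2 — holds

The relation is satisfied at x = 0.

Answer: Yes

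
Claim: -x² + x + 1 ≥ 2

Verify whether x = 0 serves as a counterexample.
Substitute x = 0 into the relation:
x = 0: LHS = -0² + 0 + 1 = 1; 1 ≥ 2 — FAILS

Since the claim fails at x = 0, this value is a counterexample.

Answer: Yes, x = 0 is a counterexample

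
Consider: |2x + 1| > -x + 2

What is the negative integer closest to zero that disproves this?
Testing negative integers from -1 downward:
x = -1: LHS = |2·(-1) + 1| = |-1| = 1, RHS = -(-1) + 2 = 3; 1 > 3 — FAILS  ← closest negative counterexample to 0

Answer: x = -1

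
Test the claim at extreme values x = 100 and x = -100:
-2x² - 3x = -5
x = 100: LHS = -2·100² - 3·100 = -20300; -20300 = -5 — FAILS
x = -100: LHS = -2·(-100)² - 3·(-100) = -19700; -19700 = -5 — FAILS

Answer: No, fails for both x = 100 and x = -100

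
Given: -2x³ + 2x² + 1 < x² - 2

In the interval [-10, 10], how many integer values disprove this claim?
Counterexamples in [-10, 10]: {-10, -9, -8, -7, -6, -5, -4, -3, -2, -1, 0, 1}.

Counting them gives 12 values.

Answer: 12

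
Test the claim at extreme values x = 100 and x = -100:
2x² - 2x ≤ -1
x = 100: LHS = 2·100² - 2·100 = 19800; 19800 ≤ -1 — FAILS
x = -100: LHS = 2·(-100)² - 2·(-100) = 20200; 20200 ≤ -1 — FAILS

Answer: No, fails for both x = 100 and x = -100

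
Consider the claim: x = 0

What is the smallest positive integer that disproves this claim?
Testing positive integers:
x = 1: 1 = 0 — FAILS  ← smallest positive counterexample

Answer: x = 1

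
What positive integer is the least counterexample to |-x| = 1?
Testing positive integers:
x = 1: LHS = |-1| = 1; 1 = 1 — holds
x = 2: LHS = |-2| = 2; 2 = 1 — FAILS  ← smallest positive counterexample

Answer: x = 2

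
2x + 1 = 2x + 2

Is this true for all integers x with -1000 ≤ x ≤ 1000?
The claim fails at x = 0:
x = 0: LHS = 2·0 + 1 = 1, RHS = 2·0 + 2 = 2; 1 = 2 — FAILS

Because a single integer refutes it, the statement is false.

Answer: False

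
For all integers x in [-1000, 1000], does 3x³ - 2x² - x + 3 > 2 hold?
The claim fails at x = -1:
x = -1: LHS = 3·(-1)³ - 2·(-1)² - (-1) + 3 = -1; -1 > 2 — FAILS

Because a single integer refutes it, the statement is false.

Answer: False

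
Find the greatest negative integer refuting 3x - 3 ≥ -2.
Testing negative integers from -1 downward:
x = -1: LHS = 3·(-1) - 3 = -6; -6 ≥ -2 — FAILS  ← closest negative counterexample to 0

Answer: x = -1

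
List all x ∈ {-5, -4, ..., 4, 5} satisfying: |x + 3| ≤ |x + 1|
Holds for: {-5, -4, -3, -2}
Fails for: {-1, 0, 1, 2, 3, 4, 5}

Answer: {-5, -4, -3, -2}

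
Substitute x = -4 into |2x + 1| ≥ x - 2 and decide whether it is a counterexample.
Substitute x = -4 into the relation:
x = -4: LHS = |2·(-4) + 1| = |-7| = 7, RHS = (-4) - 2 = -6; 7 ≥ -6 — holds

The relation holds at x = -4, so it is not a counterexample.

Answer: No, x = -4 is not a counterexample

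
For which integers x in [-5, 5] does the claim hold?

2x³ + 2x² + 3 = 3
Holds for: {-1, 0}
Fails for: {-5, -4, -3, -2, 1, 2, 3, 4, 5}

Answer: {-1, 0}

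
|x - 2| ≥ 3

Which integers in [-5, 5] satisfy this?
Holds for: {-5, -4, -3, -2, -1, 5}
Fails for: {0, 1, 2, 3, 4}

Answer: {-5, -4, -3, -2, -1, 5}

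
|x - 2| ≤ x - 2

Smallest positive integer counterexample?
Testing positive integers:
x = 1: LHS = |1 - 2| = |-1| = 1, RHS = 1 - 2 = -1; 1 ≤ -1 — FAILS  ← smallest positive counterexample

Answer: x = 1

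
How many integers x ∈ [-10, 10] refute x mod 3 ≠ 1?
Counterexamples in [-10, 10]: {-8, -5, -2, 1, 4, 7, 10}.

Counting them gives 7 values.

Answer: 7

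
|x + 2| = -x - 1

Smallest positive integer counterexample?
Testing positive integers:
x = 1: LHS = |1 + 2| = |3| = 3, RHS = -1 - 1 = -2; 3 = -2 — FAILS  ← smallest positive counterexample

Answer: x = 1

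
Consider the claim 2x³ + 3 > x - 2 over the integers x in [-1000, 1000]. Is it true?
The claim fails at x = -2:
x = -2: LHS = 2·(-2)³ + 3 = -13, RHS = (-2) - 2 = -4; -13 > -4 — FAILS

Because a single integer refutes it, the statement is false.

Answer: False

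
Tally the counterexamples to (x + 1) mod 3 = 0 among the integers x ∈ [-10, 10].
Counterexamples in [-10, 10]: {-9, -8, -6, -5, -3, -2, 0, 1, 3, 4, 6, 7, 9, 10}.

Counting them gives 14 values.

Answer: 14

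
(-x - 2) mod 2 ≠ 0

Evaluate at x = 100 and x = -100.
x = 100: LHS = (-100 - 2) mod 2 = (-102) mod 2 = 0; 0 ≠ 0 — FAILS
x = -100: LHS = (-(-100) - 2) mod 2 = 98 mod 2 = 0; 0 ≠ 0 — FAILS

Answer: No, fails for both x = 100 and x = -100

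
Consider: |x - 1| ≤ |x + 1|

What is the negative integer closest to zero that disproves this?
Testing negative integers from -1 downward:
x = -1: LHS = |(-1) - 1| = |-2| = 2, RHS = |(-1) + 1| = |0| = 0; 2 ≤ 0 — FAILS  ← closest negative counterexample to 0

Answer: x = -1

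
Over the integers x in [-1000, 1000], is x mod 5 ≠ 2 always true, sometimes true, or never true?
Holds at x = 0: LHS = 0 mod 5 = 0; 0 ≠ 2 — holds
Fails at x = 2: LHS = 2 mod 5 = 2; 2 ≠ 2 — FAILS
It is satisfied by some integers in the range but not all.

Answer: Sometimes true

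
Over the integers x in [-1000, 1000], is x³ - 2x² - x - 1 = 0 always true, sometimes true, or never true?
Track d = LHS − RHS over the integers in [-1000, 1000]. Equality would need d = 0, but d changes sign only between consecutive integers, jumping over 0:
x = 2: LHS = 2³ - 2·2² - 2 - 1 = -3; -3 = 0 — FAILS  (d = -3)
x = 3: LHS = 3³ - 2·3² - 3 - 1 = 5; 5 = 0 — FAILS  (d = 5)
Away from these crossings d keeps a constant sign, and checking every integer in [-1000, 1000] confirms d ≠ 0 throughout. Hence the two sides are never equal, so the claimed relation (=) fails for every integer in [-1000, 1000].

No integer in the range satisfies it.

Answer: Never true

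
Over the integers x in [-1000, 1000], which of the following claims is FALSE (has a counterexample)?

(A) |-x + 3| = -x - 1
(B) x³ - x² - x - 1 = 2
(A) x = 0: LHS = |-0 + 3| = |3| = 3, RHS = -0 - 1 = -1; 3 = -1 — FAILS
(B) x = 0: LHS = 0³ - 0² - 0 - 1 = -1; -1 = 2 — FAILS

Answer: Both A and B are false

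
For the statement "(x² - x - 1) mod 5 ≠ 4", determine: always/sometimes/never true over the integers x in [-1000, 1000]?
Holds at x = -1: LHS = ((-1)² - (-1) - 1) mod 5 = 1 mod 5 = 1; 1 ≠ 4 — holds
Fails at x = 0: LHS = (0² - 0 - 1) mod 5 = (-1) mod 5 = 4; 4 ≠ 4 — FAILS
It is satisfied by some integers in the range but not all.

Answer: Sometimes true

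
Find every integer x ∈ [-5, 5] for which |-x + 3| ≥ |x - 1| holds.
Holds for: {-5, -4, -3, -2, -1, 0, 1, 2}
Fails for: {3, 4, 5}

Answer: {-5, -4, -3, -2, -1, 0, 1, 2}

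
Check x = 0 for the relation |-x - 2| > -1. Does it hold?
x = 0: LHS = |-0 - 2| = |-2| = 2; 2 > -1 — holds

The relation is satisfied at x = 0.

Answer: Yes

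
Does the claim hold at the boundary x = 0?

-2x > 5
x = 0: LHS = -2·0 = 0; 0 > 5 — FAILS

The relation fails at x = 0, so x = 0 is a counterexample.

Answer: No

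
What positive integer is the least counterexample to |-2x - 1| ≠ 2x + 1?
Testing positive integers:
x = 1: LHS = |-2·1 - 1| = |-3| = 3, RHS = 2·1 + 1 = 3; 3 ≠ 3 — FAILS  ← smallest positive counterexample

Answer: x = 1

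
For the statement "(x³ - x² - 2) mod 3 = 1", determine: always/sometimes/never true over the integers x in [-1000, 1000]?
Holds at x = 0: LHS = (0³ - 0² - 2) mod 3 = (-2) mod 3 = 1; 1 = 1 — holds
Fails at x = -1: LHS = ((-1)³ - (-1)² - 2) mod 3 = (-4) mod 3 = 2; 2 = 1 — FAILS
It is satisfied by some integers in the range but not all.

Answer: Sometimes true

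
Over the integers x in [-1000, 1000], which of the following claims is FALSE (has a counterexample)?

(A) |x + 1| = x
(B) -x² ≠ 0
(A) x = 0: LHS = |0 + 1| = |1| = 1; 1 = 0 — FAILS
(B) x = 0: LHS = -0² = 0; 0 ≠ 0 — FAILS

Answer: Both A and B are false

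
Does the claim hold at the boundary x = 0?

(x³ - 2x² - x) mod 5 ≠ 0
x = 0: LHS = (0³ - 2·0² - 0) mod 5 = 0 mod 5 = 0; 0 ≠ 0 — FAILS

The relation fails at x = 0, so x = 0 is a counterexample.

Answer: No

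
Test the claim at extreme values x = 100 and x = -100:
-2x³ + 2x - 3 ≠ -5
x = 100: LHS = -2·100³ + 2·100 - 3 = -1999803; -1999803 ≠ -5 — holds
x = -100: LHS = -2·(-100)³ + 2·(-100) - 3 = 1999797; 1999797 ≠ -5 — holds

Answer: Yes, holds for both x = 100 and x = -100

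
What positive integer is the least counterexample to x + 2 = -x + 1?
Testing positive integers:
x = 1: LHS = 1 + 2 = 3, RHS = -1 + 1 = 0; 3 = 0 — FAILS  ← smallest positive counterexample

Answer: x = 1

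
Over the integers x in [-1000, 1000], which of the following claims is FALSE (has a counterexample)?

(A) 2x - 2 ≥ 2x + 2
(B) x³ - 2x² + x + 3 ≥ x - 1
(A) x = 0: LHS = 2·0 - 2 = -2, RHS = 2·0 + 2 = 2; -2 ≥ 2 — FAILS
(B) x = -2: LHS = (-2)³ - 2·(-2)² + (-2) + 3 = -15, RHS = (-2) - 1 = -3; -15 ≥ -3 — FAILS

Answer: Both A and B are false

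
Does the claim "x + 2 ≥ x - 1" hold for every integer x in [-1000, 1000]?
Over all integers in [-1000, 1000], LHS − RHS is smallest at x = 0, where it equals 3:
x = 0: LHS = 0 + 2 = 2, RHS = 0 - 1 = -1; 2 ≥ -1 — holds
At the ends of the range:
x = -1000: LHS = (-1000) + 2 = -998, RHS = (-1000) - 1 = -1001; -998 ≥ -1001 — holds
x = 1000: LHS = 1000 + 2 = 1002, RHS = 1000 - 1 = 999; 1002 ≥ 999 — holds
Hence LHS − RHS is never negative, i.e. LHS ≥ RHS throughout, so the relation holds for every integer in [-1000, 1000].

No counterexample exists.

Answer: True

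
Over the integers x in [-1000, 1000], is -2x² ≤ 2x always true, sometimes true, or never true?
Over all integers in [-1000, 1000], LHS − RHS is largest at x = 0, where it equals 0:
x = 0: LHS = -2·0² = 0, RHS = 2·0 = 0; 0 ≤ 0 — holds
At the ends of the range:
x = -1000: LHS = -2·(-1000)² = -2000000, RHS = 2·(-1000) = -2000; -2000000 ≤ -2000 — holds
x = 1000: LHS = -2·1000² = -2000000, RHS = 2·1000 = 2000; -2000000 ≤ 2000 — holds
Hence LHS − RHS is never positive, i.e. LHS ≤ RHS throughout, so the relation holds for every integer in [-1000, 1000].

No counterexample exists.

Answer: Always true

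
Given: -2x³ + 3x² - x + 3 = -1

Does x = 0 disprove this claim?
Substitute x = 0 into the relation:
x = 0: LHS = -2·0³ + 3·0² - 0 + 3 = 3; 3 = -1 — FAILS

Since the claim fails at x = 0, this value is a counterexample.

Answer: Yes, x = 0 is a counterexample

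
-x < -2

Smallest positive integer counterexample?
Testing positive integers:
x = 1: -1 < -2 — FAILS  ← smallest positive counterexample

Answer: x = 1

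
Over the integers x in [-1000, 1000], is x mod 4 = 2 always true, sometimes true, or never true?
Holds at x = 2: LHS = 2 mod 4 = 2; 2 = 2 — holds
Fails at x = 0: LHS = 0 mod 4 = 0; 0 = 2 — FAILS
It is satisfied by some integers in the range but not all.

Answer: Sometimes true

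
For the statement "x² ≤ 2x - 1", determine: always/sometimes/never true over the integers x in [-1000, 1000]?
Holds at x = 1: LHS = 1² = 1, RHS = 2·1 - 1 = 1; 1 ≤ 1 — holds
Fails at x = 0: LHS = 0² = 0, RHS = 2·0 - 1 = -1; 0 ≤ -1 — FAILS
It is satisfied by some integers in the range but not all.

Answer: Sometimes true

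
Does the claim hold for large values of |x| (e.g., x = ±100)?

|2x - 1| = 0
x = 100: LHS = |2·100 - 1| = |199| = 199; 199 = 0 — FAILS
x = -100: LHS = |2·(-100) - 1| = |-201| = 201; 201 = 0 — FAILS

Answer: No, fails for both x = 100 and x = -100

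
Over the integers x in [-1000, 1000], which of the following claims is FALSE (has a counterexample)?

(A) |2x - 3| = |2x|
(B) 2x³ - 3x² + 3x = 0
(A) x = 0: LHS = |2·0 - 3| = |-3| = 3, RHS = |2·0| = |0| = 0; 3 = 0 — FAILS
(B) x = 1: LHS = 2·1³ - 3·1² + 3·1 = 2; 2 = 0 — FAILS

Answer: Both A and B are false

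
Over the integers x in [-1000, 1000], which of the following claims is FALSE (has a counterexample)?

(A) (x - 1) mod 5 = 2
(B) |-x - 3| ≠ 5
(A) x = 0: LHS = (0 - 1) mod 5 = (-1) mod 5 = 4; 4 = 2 — FAILS
(B) x = 2: LHS = |-2 - 3| = |-5| = 5; 5 ≠ 5 — FAILS

Answer: Both A and B are false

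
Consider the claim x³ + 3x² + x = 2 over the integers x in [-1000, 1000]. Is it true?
The claim fails at x = 0:
x = 0: LHS = 0³ + 3·0² + 0 = 0; 0 = 2 — FAILS

Because a single integer refutes it, the statement is false.

Answer: False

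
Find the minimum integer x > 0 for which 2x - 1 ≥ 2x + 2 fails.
Testing positive integers:
x = 1: LHS = 2·1 - 1 = 1, RHS = 2·1 + 2 = 4; 1 ≥ 4 — FAILS  ← smallest positive counterexample

Answer: x = 1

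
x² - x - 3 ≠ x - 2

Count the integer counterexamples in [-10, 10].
Track d = LHS − RHS over the integers in [-10, 10]. Equality would need d = 0, but d changes sign only between consecutive integers, jumping over 0:
x = -1: LHS = (-1)² - (-1) - 3 = -1, RHS = (-1) - 2 = -3; -1 ≠ -3 — holds  (d = 2)
x = 0: LHS = 0² - 0 - 3 = -3, RHS = 0 - 2 = -2; -3 ≠ -2 — holds  (d = -1)
x = 2: LHS = 2² - 2 - 3 = -1, RHS = 2 - 2 = 0; -1 ≠ 0 — holds  (d = -1)
x = 3: LHS = 3² - 3 - 3 = 3, RHS = 3 - 2 = 1; 3 ≠ 1 — holds  (d = 2)
Away from these crossings d keeps a constant sign, and checking every integer in [-10, 10] confirms d ≠ 0 throughout. Hence the two sides are never equal, so the relation holds for every integer in [-10, 10].

No counterexample appears in that range.

Answer: 0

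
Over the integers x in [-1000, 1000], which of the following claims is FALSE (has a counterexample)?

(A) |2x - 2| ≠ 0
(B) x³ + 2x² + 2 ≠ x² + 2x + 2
(A) x = 1: LHS = |2·1 - 2| = |0| = 0; 0 ≠ 0 — FAILS
(B) x = 0: LHS = 0³ + 2·0² + 2 = 2, RHS = 0² + 2·0 + 2 = 2; 2 ≠ 2 — FAILS

Answer: Both A and B are false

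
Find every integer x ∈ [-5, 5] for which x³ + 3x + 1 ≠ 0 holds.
Track d = LHS − RHS over the integers in [-5, 5]. Equality would need d = 0, but d changes sign only between consecutive integers, jumping over 0:
x = -1: LHS = (-1)³ + 3·(-1) + 1 = -3; -3 ≠ 0 — holds  (d = -3)
x = 0: LHS = 0³ + 3·0 + 1 = 1; 1 ≠ 0 — holds  (d = 1)
Away from these crossings d keeps a constant sign, and checking every integer in [-5, 5] confirms d ≠ 0 throughout. Hence the two sides are never equal, so the relation holds for every integer in [-5, 5].

Answer: All integers in [-5, 5]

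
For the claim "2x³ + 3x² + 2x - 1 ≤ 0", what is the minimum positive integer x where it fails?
Testing positive integers:
x = 1: LHS = 2·1³ + 3·1² + 2·1 - 1 = 6; 6 ≤ 0 — FAILS  ← smallest positive counterexample

Answer: x = 1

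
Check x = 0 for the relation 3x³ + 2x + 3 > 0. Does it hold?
x = 0: LHS = 3·0³ + 2·0 + 3 = 3; 3 > 0 — holds

The relation is satisfied at x = 0.

Answer: Yes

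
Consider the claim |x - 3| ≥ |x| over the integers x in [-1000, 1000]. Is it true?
The claim fails at x = 2:
x = 2: LHS = |2 - 3| = |-1| = 1, RHS = |2| = 2; 1 ≥ 2 — FAILS

Because a single integer refutes it, the statement is false.

Answer: False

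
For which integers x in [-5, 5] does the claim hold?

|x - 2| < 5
Holds for: {-2, -1, 0, 1, 2, 3, 4, 5}
Fails for: {-5, -4, -3}

Answer: {-2, -1, 0, 1, 2, 3, 4, 5}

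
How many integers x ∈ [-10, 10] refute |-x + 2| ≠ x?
Counterexamples in [-10, 10]: {1}.

Counting them gives 1 values.

Answer: 1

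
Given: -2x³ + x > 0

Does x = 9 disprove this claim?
Substitute x = 9 into the relation:
x = 9: LHS = -2·9³ + 9 = -1449; -1449 > 0 — FAILS

Since the claim fails at x = 9, this value is a counterexample.

Answer: Yes, x = 9 is a counterexample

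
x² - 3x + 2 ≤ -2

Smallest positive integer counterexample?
Testing positive integers:
x = 1: LHS = 1² - 3·1 + 2 = 0; 0 ≤ -2 — FAILS  ← smallest positive counterexample

Answer: x = 1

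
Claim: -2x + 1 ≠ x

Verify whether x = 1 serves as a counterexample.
Substitute x = 1 into the relation:
x = 1: LHS = -2·1 + 1 = -1; -1 ≠ 1 — holds

The relation holds at x = 1, so it is not a counterexample.

Answer: No, x = 1 is not a counterexample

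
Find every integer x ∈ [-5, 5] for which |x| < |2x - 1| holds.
Holds for: {-5, -4, -3, -2, -1, 0, 2, 3, 4, 5}
Fails for: {1}

Answer: {-5, -4, -3, -2, -1, 0, 2, 3, 4, 5}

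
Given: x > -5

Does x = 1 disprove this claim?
Substitute x = 1 into the relation:
x = 1: 1 > -5 — holds

The claim holds here, so x = 1 is not a counterexample. (A counterexample exists elsewhere, e.g. x = -5.)

Answer: No, x = 1 is not a counterexample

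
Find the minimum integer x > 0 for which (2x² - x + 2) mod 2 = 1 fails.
Testing positive integers:
x = 1: LHS = (2·1² - 1 + 2) mod 2 = 3 mod 2 = 1; 1 = 1 — holds
x = 2: LHS = (2·2² - 2 + 2) mod 2 = 8 mod 2 = 0; 0 = 1 — FAILS  ← smallest positive counterexample

Answer: x = 2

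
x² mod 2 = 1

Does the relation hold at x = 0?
x = 0: LHS = (0²) mod 2 = 0 mod 2 = 0; 0 = 1 — FAILS

The relation fails at x = 0, so x = 0 is a counterexample.

Answer: No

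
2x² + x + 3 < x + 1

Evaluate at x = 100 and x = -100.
x = 100: LHS = 2·100² + 100 + 3 = 20103, RHS = 100 + 1 = 101; 20103 < 101 — FAILS
x = -100: LHS = 2·(-100)² + (-100) + 3 = 19903, RHS = (-100) + 1 = -99; 19903 < -99 — FAILS

Answer: No, fails for both x = 100 and x = -100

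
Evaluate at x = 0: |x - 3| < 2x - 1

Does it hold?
x = 0: LHS = |0 - 3| = |-3| = 3, RHS = 2·0 - 1 = -1; 3 < -1 — FAILS

The relation fails at x = 0, so x = 0 is a counterexample.

Answer: No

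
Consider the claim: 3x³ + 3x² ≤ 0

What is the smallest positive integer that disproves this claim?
Testing positive integers:
x = 1: LHS = 3·1³ + 3·1² = 6; 6 ≤ 0 — FAILS  ← smallest positive counterexample

Answer: x = 1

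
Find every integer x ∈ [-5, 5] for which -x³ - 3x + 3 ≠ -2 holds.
Track d = LHS − RHS over the integers in [-5, 5]. Equality would need d = 0, but d changes sign only between consecutive integers, jumping over 0:
x = 1: LHS = -1³ - 3·1 + 3 = -1; -1 ≠ -2 — holds  (d = 1)
x = 2: LHS = -2³ - 3·2 + 3 = -11; -11 ≠ -2 — holds  (d = -9)
Away from these crossings d keeps a constant sign, and checking every integer in [-5, 5] confirms d ≠ 0 throughout. Hence the two sides are never equal, so the relation holds for every integer in [-5, 5].

Answer: All integers in [-5, 5]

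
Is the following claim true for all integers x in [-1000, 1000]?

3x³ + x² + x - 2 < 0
The claim fails at x = 1:
x = 1: LHS = 3·1³ + 1² + 1 - 2 = 3; 3 < 0 — FAILS

Because a single integer refutes it, the statement is false.

Answer: False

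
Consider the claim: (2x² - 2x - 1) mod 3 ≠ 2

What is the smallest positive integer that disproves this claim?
Testing positive integers:
x = 1: LHS = (2·1² - 2·1 - 1) mod 3 = (-1) mod 3 = 2; 2 ≠ 2 — FAILS  ← smallest positive counterexample

Answer: x = 1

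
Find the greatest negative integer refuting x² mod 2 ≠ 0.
Testing negative integers from -1 downward:
x = -1: LHS = ((-1)²) mod 2 = 1 mod 2 = 1; 1 ≠ 0 — holds
x = -2: LHS = ((-2)²) mod 2 = 4 mod 2 = 0; 0 ≠ 0 — FAILS  ← closest negative counterexample to 0

Answer: x = -2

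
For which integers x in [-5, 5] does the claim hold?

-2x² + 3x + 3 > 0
Holds for: {0, 1, 2}
Fails for: {-5, -4, -3, -2, -1, 3, 4, 5}

Answer: {0, 1, 2}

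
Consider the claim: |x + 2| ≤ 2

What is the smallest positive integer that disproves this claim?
Testing positive integers:
x = 1: LHS = |1 + 2| = |3| = 3; 3 ≤ 2 — FAILS  ← smallest positive counterexample

Answer: x = 1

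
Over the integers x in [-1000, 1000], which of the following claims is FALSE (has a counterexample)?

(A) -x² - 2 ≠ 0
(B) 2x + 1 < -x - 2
(A) Over all integers in [-1000, 1000], LHS − RHS is always negative; it is closest to 0 at x = 0, where it equals -2:
x = 0: LHS = -0² - 2 = -2; -2 ≠ 0 — holds
At the ends of the range:
x = -1000: LHS = -(-1000)² - 2 = -1000002; -1000002 ≠ 0 — holds
x = 1000: LHS = -1000² - 2 = -1000002; -1000002 ≠ 0 — holds
Hence LHS − RHS is never 0, i.e. the two sides are never equal, so the relation holds for every integer in [-1000, 1000].

(B) x = 0: LHS = 2·0 + 1 = 1, RHS = -0 - 2 = -2; 1 < -2 — FAILS

Only (B) has a counterexample.

Answer: B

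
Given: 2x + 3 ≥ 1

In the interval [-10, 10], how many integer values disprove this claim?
Counterexamples in [-10, 10]: {-10, -9, -8, -7, -6, -5, -4, -3, -2}.

Counting them gives 9 values.

Answer: 9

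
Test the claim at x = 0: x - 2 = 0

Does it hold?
x = 0: LHS = 0 - 2 = -2; -2 = 0 — FAILS

The relation fails at x = 0, so x = 0 is a counterexample.

Answer: No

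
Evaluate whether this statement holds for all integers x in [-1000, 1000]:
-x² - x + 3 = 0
The claim fails at x = 0:
x = 0: LHS = -0² - 0 + 3 = 3; 3 = 0 — FAILS

Because a single integer refutes it, the statement is false.

Answer: False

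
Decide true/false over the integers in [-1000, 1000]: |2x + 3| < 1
The claim fails at x = 0:
x = 0: LHS = |2·0 + 3| = |3| = 3; 3 < 1 — FAILS

Because a single integer refutes it, the statement is false.

Answer: False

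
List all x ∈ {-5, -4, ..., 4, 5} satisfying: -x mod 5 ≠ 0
Holds for: {-4, -3, -2, -1, 1, 2, 3, 4}
Fails for: {-5, 0, 5}

Answer: {-4, -3, -2, -1, 1, 2, 3, 4}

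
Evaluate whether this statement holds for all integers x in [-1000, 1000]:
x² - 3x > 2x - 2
The claim fails at x = 1:
x = 1: LHS = 1² - 3·1 = -2, RHS = 2·1 - 2 = 0; -2 > 0 — FAILS

Because a single integer refutes it, the statement is false.

Answer: False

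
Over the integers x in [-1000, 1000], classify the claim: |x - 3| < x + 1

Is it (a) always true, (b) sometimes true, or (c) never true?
Holds at x = 2: LHS = |2 - 3| = |-1| = 1, RHS = 2 + 1 = 3; 1 < 3 — holds
Fails at x = 0: LHS = |0 - 3| = |-3| = 3, RHS = 0 + 1 = 1; 3 < 1 — FAILS
It is satisfied by some integers in the range but not all.

Answer: Sometimes true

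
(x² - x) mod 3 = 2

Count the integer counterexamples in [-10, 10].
Counterexamples in [-10, 10]: {-9, -8, -6, -5, -3, -2, 0, 1, 3, 4, 6, 7, 9, 10}.

Counting them gives 14 values.

Answer: 14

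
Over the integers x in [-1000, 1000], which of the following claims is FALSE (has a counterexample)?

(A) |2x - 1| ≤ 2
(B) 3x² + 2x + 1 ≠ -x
(A) x = -1: LHS = |2·(-1) - 1| = |-3| = 3; 3 ≤ 2 — FAILS

(B) Over all integers in [-1000, 1000], LHS − RHS is always positive; it is smallest at x = 0, where it equals 1:
x = 0: LHS = 3·0² + 2·0 + 1 = 1, RHS = -0 = 0; 1 ≠ 0 — holds
At the ends of the range:
x = -1000: LHS = 3·(-1000)² + 2·(-1000) + 1 = 2998001, RHS = -(-1000) = 1000; 2998001 ≠ 1000 — holds
x = 1000: LHS = 3·1000² + 2·1000 + 1 = 3002001; 3002001 ≠ -1000 — holds
Hence LHS − RHS is never 0, i.e. the two sides are never equal, so the relation holds for every integer in [-1000, 1000].

Only (A) has a counterexample.

Answer: A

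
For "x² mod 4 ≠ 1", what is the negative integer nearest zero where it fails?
Testing negative integers from -1 downward:
x = -1: LHS = ((-1)²) mod 4 = 1 mod 4 = 1; 1 ≠ 1 — FAILS  ← closest negative counterexample to 0

Answer: x = -1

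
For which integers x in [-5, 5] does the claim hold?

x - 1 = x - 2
Over all integers in [-5, 5], LHS − RHS is always positive; it is smallest at x = 0, where it equals 1:
x = 0: LHS = 0 - 1 = -1, RHS = 0 - 2 = -2; -1 = -2 — FAILS
At the ends of the range:
x = -5: LHS = (-5) - 1 = -6, RHS = (-5) - 2 = -7; -6 = -7 — FAILS
x = 5: LHS = 5 - 1 = 4, RHS = 5 - 2 = 3; 4 = 3 — FAILS
Hence LHS − RHS is never 0, i.e. the two sides are never equal, so the claimed relation (=) fails for every integer in [-5, 5].

Answer: None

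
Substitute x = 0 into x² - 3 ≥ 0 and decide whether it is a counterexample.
Substitute x = 0 into the relation:
x = 0: LHS = 0² - 3 = -3; -3 ≥ 0 — FAILS

Since the claim fails at x = 0, this value is a counterexample.

Answer: Yes, x = 0 is a counterexample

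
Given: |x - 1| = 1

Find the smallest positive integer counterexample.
Testing positive integers:
x = 1: LHS = |1 - 1| = |0| = 0; 0 = 1 — FAILS  ← smallest positive counterexample

Answer: x = 1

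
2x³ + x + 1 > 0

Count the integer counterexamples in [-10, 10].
Counterexamples in [-10, 10]: {-10, -9, -8, -7, -6, -5, -4, -3, -2, -1}.

Counting them gives 10 values.

Answer: 10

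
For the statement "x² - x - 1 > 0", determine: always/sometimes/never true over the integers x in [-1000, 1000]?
Holds at x = -1: LHS = (-1)² - (-1) - 1 = 1; 1 > 0 — holds
Fails at x = 0: LHS = 0² - 0 - 1 = -1; -1 > 0 — FAILS
It is satisfied by some integers in the range but not all.

Answer: Sometimes true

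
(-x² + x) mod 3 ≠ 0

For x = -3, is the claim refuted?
Substitute x = -3 into the relation:
x = -3: LHS = (-(-3)² + (-3)) mod 3 = (-12) mod 3 = 0; 0 ≠ 0 — FAILS

Since the claim fails at x = -3, this value is a counterexample.

Answer: Yes, x = -3 is a counterexample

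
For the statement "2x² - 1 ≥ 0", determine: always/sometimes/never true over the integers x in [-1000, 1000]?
Holds at x = 1: LHS = 2·1² - 1 = 1; 1 ≥ 0 — holds
Fails at x = 0: LHS = 2·0² - 1 = -1; -1 ≥ 0 — FAILS
It is satisfied by some integers in the range but not all.

Answer: Sometimes true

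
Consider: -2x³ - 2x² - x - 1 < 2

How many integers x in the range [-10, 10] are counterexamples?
Counterexamples in [-10, 10]: {-10, -9, -8, -7, -6, -5, -4, -3, -2}.

Counting them gives 9 values.

Answer: 9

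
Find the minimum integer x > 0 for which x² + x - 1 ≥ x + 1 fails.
Testing positive integers:
x = 1: LHS = 1² + 1 - 1 = 1, RHS = 1 + 1 = 2; 1 ≥ 2 — FAILS  ← smallest positive counterexample

Answer: x = 1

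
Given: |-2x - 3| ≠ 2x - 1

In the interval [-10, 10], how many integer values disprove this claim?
Over all integers in [-10, 10], LHS − RHS is always positive; it is smallest at x = 0, where it equals 4:
x = 0: LHS = |-2·0 - 3| = |-3| = 3, RHS = 2·0 - 1 = -1; 3 ≠ -1 — holds
At the ends of the range:
x = -10: LHS = |-2·(-10) - 3| = |17| = 17, RHS = 2·(-10) - 1 = -21; 17 ≠ -21 — holds
x = 10: LHS = |-2·10 - 3| = |-23| = 23, RHS = 2·10 - 1 = 19; 23 ≠ 19 — holds
Hence LHS − RHS is never 0, i.e. the two sides are never equal, so the relation holds for every integer in [-10, 10].

No counterexample appears in that range.

Answer: 0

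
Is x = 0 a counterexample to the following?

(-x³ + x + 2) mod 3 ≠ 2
Substitute x = 0 into the relation:
x = 0: LHS = (-0³ + 0 + 2) mod 3 = 2 mod 3 = 2; 2 ≠ 2 — FAILS

Since the claim fails at x = 0, this value is a counterexample.

Answer: Yes, x = 0 is a counterexample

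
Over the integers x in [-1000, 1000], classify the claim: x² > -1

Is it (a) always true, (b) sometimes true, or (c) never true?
Over all integers in [-1000, 1000], LHS − RHS is smallest at x = 0, where it equals 1:
x = 0: LHS = 0² = 0; 0 > -1 — holds
At the ends of the range:
x = -1000: LHS = (-1000)² = 1000000; 1000000 > -1 — holds
x = 1000: LHS = 1000² = 1000000; 1000000 > -1 — holds
Hence LHS − RHS is never zero or negative, i.e. LHS > RHS throughout, so the relation holds for every integer in [-1000, 1000].

No counterexample exists.

Answer: Always true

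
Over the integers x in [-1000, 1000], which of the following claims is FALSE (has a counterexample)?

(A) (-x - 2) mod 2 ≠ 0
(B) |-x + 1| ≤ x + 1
(A) x = 0: LHS = (-0 - 2) mod 2 = (-2) mod 2 = 0; 0 ≠ 0 — FAILS
(B) x = -1: LHS = |-(-1) + 1| = |2| = 2, RHS = (-1) + 1 = 0; 2 ≤ 0 — FAILS

Answer: Both A and B are false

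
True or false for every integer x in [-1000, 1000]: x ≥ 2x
The claim fails at x = 1:
x = 1: RHS = 2·1 = 2; 1 ≥ 2 — FAILS

Because a single integer refutes it, the statement is false.

Answer: False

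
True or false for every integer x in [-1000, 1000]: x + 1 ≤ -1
The claim fails at x = 0:
x = 0: LHS = 0 + 1 = 1; 1 ≤ -1 — FAILS

Because a single integer refutes it, the statement is false.

Answer: False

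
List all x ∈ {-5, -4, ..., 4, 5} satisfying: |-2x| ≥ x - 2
Over all integers in [-5, 5], LHS − RHS is smallest at x = 0, where it equals 2:
x = 0: LHS = |-2·0| = |0| = 0, RHS = 0 - 2 = -2; 0 ≥ -2 — holds
At the ends of the range:
x = -5: LHS = |-2·(-5)| = |10| = 10, RHS = (-5) - 2 = -7; 10 ≥ -7 — holds
x = 5: LHS = |-2·5| = |-10| = 10, RHS = 5 - 2 = 3; 10 ≥ 3 — holds
Hence LHS − RHS is never negative, i.e. LHS ≥ RHS throughout, so the relation holds for every integer in [-5, 5].

Answer: All integers in [-5, 5]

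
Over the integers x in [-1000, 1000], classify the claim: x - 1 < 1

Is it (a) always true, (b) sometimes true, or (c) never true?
Holds at x = 0: LHS = 0 - 1 = -1; -1 < 1 — holds
Fails at x = 2: LHS = 2 - 1 = 1; 1 < 1 — FAILS
It is satisfied by some integers in the range but not all.

Answer: Sometimes true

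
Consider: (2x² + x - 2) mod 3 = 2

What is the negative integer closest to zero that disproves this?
Testing negative integers from -1 downward:
x = -1: LHS = (2·(-1)² + (-1) - 2) mod 3 = (-1) mod 3 = 2; 2 = 2 — holds
x = -2: LHS = (2·(-2)² + (-2) - 2) mod 3 = 4 mod 3 = 1; 1 = 2 — FAILS  ← closest negative counterexample to 0

Answer: x = -2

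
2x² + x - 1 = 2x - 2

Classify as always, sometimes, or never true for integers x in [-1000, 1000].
Over all integers in [-1000, 1000], LHS − RHS is always positive; it is smallest at x = 0, where it equals 1:
x = 0: LHS = 2·0² + 0 - 1 = -1, RHS = 2·0 - 2 = -2; -1 = -2 — FAILS
At the ends of the range:
x = -1000: LHS = 2·(-1000)² + (-1000) - 1 = 1998999, RHS = 2·(-1000) - 2 = -2002; 1998999 = -2002 — FAILS
x = 1000: LHS = 2·1000² + 1000 - 1 = 2000999, RHS = 2·1000 - 2 = 1998; 2000999 = 1998 — FAILS
Hence LHS − RHS is never 0, i.e. the two sides are never equal, so the claimed relation (=) fails for every integer in [-1000, 1000].

No integer in the range satisfies it.

Answer: Never true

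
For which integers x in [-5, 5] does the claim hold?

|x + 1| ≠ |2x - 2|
Holds for: {-5, -4, -3, -2, -1, 0, 1, 2, 4, 5}
Fails for: {3}

Answer: {-5, -4, -3, -2, -1, 0, 1, 2, 4, 5}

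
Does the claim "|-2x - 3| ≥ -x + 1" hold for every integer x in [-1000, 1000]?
The claim fails at x = -1:
x = -1: LHS = |-2·(-1) - 3| = |-1| = 1, RHS = -(-1) + 1 = 2; 1 ≥ 2 — FAILS

Because a single integer refutes it, the statement is false.

Answer: False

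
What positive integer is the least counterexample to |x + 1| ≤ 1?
Testing positive integers:
x = 1: LHS = |1 + 1| = |2| = 2; 2 ≤ 1 — FAILS  ← smallest positive counterexample

Answer: x = 1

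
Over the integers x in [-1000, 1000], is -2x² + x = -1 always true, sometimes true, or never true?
Holds at x = 1: LHS = -2·1² + 1 = -1; -1 = -1 — holds
Fails at x = 0: LHS = -2·0² + 0 = 0; 0 = -1 — FAILS
It is satisfied by some integers in the range but not all.

Answer: Sometimes true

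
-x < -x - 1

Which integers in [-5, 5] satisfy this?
Over all integers in [-5, 5], LHS − RHS is smallest at x = 0, where it equals 1:
x = 0: LHS = -0 = 0, RHS = -0 - 1 = -1; 0 < -1 — FAILS
At the ends of the range:
x = -5: LHS = -(-5) = 5, RHS = -(-5) - 1 = 4; 5 < 4 — FAILS
x = 5: RHS = -5 - 1 = -6; -5 < -6 — FAILS
Hence LHS − RHS is never negative, i.e. LHS ≥ RHS throughout, so the claimed relation (<) fails for every integer in [-5, 5].

Answer: None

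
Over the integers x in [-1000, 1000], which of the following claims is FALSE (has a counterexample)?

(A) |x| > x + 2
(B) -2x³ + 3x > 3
(A) x = 0: LHS = |0| = 0, RHS = 0 + 2 = 2; 0 > 2 — FAILS
(B) x = 0: LHS = -2·0³ + 3·0 = 0; 0 > 3 — FAILS

Answer: Both A and B are false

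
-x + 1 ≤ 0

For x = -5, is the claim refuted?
Substitute x = -5 into the relation:
x = -5: LHS = -(-5) + 1 = 6; 6 ≤ 0 — FAILS

Since the claim fails at x = -5, this value is a counterexample.

Answer: Yes, x = -5 is a counterexample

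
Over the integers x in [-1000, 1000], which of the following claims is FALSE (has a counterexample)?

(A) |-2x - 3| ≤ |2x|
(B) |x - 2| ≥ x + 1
(A) x = 0: LHS = |-2·0 - 3| = |-3| = 3, RHS = |2·0| = |0| = 0; 3 ≤ 0 — FAILS
(B) x = 1: LHS = |1 - 2| = |-1| = 1, RHS = 1 + 1 = 2; 1 ≥ 2 — FAILS

Answer: Both A and B are false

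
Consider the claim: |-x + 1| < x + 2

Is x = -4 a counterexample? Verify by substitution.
Substitute x = -4 into the relation:
x = -4: LHS = |-(-4) + 1| = |5| = 5, RHS = (-4) + 2 = -2; 5 < -2 — FAILS

Since the claim fails at x = -4, this value is a counterexample.

Answer: Yes, x = -4 is a counterexample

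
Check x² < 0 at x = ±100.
x = 100: LHS = 100² = 10000; 10000 < 0 — FAILS
x = -100: LHS = (-100)² = 10000; 10000 < 0 — FAILS

Answer: No, fails for both x = 100 and x = -100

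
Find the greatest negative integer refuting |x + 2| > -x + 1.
Testing negative integers from -1 downward:
x = -1: LHS = |(-1) + 2| = |1| = 1, RHS = -(-1) + 1 = 2; 1 > 2 — FAILS  ← closest negative counterexample to 0

Answer: x = -1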